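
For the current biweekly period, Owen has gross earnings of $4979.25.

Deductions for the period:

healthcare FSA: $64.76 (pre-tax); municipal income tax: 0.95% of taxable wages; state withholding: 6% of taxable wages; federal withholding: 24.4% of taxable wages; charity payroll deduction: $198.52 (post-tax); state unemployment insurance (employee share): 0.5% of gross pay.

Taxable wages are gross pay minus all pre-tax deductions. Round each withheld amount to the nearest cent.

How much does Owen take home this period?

$3150.37

Healthcare FSA: $64.76
Taxable wages = $4979.25 − $64.76 = $4914.49
Municipal income tax: $4914.49 × 0.0095 = $46.69
State withholding: $4914.49 × 0.06 = $294.87
Federal withholding: $4914.49 × 0.244 = $1199.14
State unemployment insurance (employee share): $4979.25 × 0.005 = $24.90
Charity payroll deduction: $198.52
Total deductions = $64.76 + $46.69 + $294.87 + $1199.14 + $24.90 + $198.52 = $1828.88
Net pay = $4979.25 − $1828.88 = $3150.37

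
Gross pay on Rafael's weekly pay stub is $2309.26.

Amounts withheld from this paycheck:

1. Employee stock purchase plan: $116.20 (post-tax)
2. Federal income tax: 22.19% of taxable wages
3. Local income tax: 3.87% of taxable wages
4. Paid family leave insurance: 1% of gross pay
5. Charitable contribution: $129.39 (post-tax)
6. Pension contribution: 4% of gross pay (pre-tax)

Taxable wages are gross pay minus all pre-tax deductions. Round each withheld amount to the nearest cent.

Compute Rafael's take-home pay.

$1370.49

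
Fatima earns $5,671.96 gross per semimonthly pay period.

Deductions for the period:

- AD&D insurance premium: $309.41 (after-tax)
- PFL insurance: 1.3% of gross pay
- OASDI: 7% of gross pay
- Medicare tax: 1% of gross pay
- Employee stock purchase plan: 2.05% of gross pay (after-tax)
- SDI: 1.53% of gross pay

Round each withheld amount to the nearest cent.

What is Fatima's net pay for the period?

$4,631.99

SDI: $5,671.96 × 0.0153 = $86.78
Medicare tax: $5,671.96 × 0.01 = $56.72
OASDI: $5,671.96 × 0.07 = $397.04
PFL insurance: $5,671.96 × 0.013 = $73.74
Employee stock purchase plan: $5,671.96 × 0.0205 = $116.28
AD&D insurance premium: $309.41
Total deductions = $86.78 + $56.72 + $397.04 + $73.74 + $116.28 + $309.41 = $1,039.97
Net pay = $5,671.96 − $1,039.97 = $4,631.99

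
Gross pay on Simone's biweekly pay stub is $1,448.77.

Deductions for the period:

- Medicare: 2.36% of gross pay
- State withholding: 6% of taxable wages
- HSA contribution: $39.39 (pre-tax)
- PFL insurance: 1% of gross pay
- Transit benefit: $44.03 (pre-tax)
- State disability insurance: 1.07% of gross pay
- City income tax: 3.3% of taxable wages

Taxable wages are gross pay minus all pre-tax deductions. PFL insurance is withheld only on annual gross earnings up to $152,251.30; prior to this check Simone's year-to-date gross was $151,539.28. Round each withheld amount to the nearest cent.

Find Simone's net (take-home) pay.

$1,181.56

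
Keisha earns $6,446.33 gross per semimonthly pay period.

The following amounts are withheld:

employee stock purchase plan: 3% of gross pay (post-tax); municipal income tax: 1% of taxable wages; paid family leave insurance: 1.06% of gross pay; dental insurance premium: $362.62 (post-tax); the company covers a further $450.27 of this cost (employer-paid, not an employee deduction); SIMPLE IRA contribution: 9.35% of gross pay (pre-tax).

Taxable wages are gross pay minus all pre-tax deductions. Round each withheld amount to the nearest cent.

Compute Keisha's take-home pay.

SIMPLE IRA contribution: $6,446.33 × 0.0935 = $602.73
Taxable wages = $6,446.33 − $602.73 = $5,843.60
Municipal income tax: $5,843.60 × 0.01 = $58.44
Paid family leave insurance: $6,446.33 × 0.0106 = $68.33
Employee stock purchase plan: $6,446.33 × 0.03 = $193.39
Dental insurance premium: $362.62
(Employer's $450.27 toward dental insurance premium is not withheld from the employee.)
Total deductions = $602.73 + $58.44 + $68.33 + $193.39 + $362.62 = $1,285.51
Net pay = $6,446.33 − $1,285.51 = $5,160.82

$5,160.82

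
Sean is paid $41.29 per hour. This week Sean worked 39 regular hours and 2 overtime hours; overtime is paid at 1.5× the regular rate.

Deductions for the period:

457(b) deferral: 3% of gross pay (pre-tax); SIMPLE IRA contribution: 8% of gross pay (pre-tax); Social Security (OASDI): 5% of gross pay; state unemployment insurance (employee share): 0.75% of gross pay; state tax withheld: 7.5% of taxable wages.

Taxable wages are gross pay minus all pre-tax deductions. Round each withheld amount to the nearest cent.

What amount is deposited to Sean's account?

$1327.94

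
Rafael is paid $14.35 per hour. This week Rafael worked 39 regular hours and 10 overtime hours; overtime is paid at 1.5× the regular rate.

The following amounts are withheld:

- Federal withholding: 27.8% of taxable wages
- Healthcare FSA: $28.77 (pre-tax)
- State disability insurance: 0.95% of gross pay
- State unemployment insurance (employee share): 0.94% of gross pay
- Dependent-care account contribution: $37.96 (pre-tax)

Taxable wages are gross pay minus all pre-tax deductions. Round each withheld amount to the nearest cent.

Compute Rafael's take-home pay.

Regular pay: 39 × $14.35 = $559.65
Overtime pay: 10 × $14.35 × 1.5 = $215.25
Gross pay = $559.65 + $215.25 = $774.90
Healthcare FSA: $28.77
Dependent-care account contribution: $37.96
Pre-tax total = $28.77 + $37.96 = $66.73
Taxable wages = $774.90 − $66.73 = $708.17
Federal withholding: $708.17 × 0.278 = $196.87
State disability insurance: $774.90 × 0.0095 = $7.36
State unemployment insurance (employee share): $774.90 × 0.0094 = $7.28
Total deductions = $28.77 + $37.96 + $196.87 + $7.36 + $7.28 = $278.24
Net pay = $774.90 − $278.24 = $496.66

$496.66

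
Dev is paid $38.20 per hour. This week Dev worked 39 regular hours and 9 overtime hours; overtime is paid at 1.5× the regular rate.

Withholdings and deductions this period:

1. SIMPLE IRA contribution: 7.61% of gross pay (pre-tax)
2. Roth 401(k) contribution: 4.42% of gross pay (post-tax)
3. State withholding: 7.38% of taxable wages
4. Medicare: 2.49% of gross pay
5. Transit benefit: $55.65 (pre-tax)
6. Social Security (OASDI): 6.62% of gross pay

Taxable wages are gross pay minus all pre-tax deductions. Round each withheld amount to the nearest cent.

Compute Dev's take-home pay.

$1393.25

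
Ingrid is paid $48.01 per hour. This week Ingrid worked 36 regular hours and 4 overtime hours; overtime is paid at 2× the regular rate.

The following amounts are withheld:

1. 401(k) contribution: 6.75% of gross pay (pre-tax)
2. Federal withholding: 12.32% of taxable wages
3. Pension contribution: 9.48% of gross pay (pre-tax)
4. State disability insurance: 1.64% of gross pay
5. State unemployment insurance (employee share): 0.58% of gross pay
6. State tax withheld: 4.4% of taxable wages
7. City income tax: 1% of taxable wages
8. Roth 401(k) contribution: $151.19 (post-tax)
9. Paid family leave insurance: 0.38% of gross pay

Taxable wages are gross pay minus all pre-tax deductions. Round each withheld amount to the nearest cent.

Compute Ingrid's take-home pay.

Regular pay: 36 × $48.01 = $1,728.36
Overtime pay: 4 × $48.01 × 2 = $384.08
Gross pay = $1,728.36 + $384.08 = $2,112.44
Pension contribution: $2,112.44 × 0.0948 = $200.26
401(k) contribution: $2,112.44 × 0.0675 = $142.59
Pre-tax total = $200.26 + $142.59 = $342.85
Taxable wages = $2,112.44 − $342.85 = $1,769.59
Federal withholding: $1,769.59 × 0.1232 = $218.01
City income tax: $1,769.59 × 0.01 = $17.70
State tax withheld: $1,769.59 × 0.044 = $77.86
Paid family leave insurance: $2,112.44 × 0.0038 = $8.03
State unemployment insurance (employee share): $2,112.44 × 0.0058 = $12.25
State disability insurance: $2,112.44 × 0.0164 = $34.64
Roth 401(k) contribution: $151.19
Total deductions = $200.26 + $142.59 + $218.01 + $17.70 + $77.86 + $8.03 + $12.25 + $34.64 + $151.19 = $862.53
Net pay = $2,112.44 − $862.53 = $1,249.91

$1,249.91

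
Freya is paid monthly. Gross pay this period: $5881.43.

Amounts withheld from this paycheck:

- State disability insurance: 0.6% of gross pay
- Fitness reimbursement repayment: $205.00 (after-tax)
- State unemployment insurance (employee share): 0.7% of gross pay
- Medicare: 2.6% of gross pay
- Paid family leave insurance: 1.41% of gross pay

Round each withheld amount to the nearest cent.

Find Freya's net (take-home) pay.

$5364.12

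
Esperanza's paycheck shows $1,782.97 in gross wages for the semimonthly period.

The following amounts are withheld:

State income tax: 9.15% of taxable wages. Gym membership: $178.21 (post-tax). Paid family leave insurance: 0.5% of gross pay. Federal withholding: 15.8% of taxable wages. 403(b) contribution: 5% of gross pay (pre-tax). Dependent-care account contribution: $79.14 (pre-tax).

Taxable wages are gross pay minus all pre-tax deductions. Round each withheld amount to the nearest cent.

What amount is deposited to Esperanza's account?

Dependent-care account contribution: $79.14
403(b) contribution: $1,782.97 × 0.05 = $89.15
Pre-tax total = $79.14 + $89.15 = $168.29
Taxable wages = $1,782.97 − $168.29 = $1,614.68
Federal withholding: $1,614.68 × 0.158 = $255.12
State income tax: $1,614.68 × 0.0915 = $147.74
Paid family leave insurance: $1,782.97 × 0.005 = $8.91
Gym membership: $178.21
Total deductions = $79.14 + $89.15 + $255.12 + $147.74 + $8.91 + $178.21 = $758.27
Net pay = $1,782.97 − $758.27 = $1,024.70

$1,024.70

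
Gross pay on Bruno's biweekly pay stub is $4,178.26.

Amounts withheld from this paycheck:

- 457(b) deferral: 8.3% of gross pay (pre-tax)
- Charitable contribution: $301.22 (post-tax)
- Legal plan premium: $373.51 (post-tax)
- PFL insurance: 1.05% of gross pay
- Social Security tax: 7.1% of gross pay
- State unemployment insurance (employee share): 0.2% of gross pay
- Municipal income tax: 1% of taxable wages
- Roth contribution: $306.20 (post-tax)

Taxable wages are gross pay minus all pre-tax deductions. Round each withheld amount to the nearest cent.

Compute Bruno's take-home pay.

457(b) deferral: $4,178.26 × 0.083 = $346.80
Taxable wages = $4,178.26 − $346.80 = $3,831.46
Municipal income tax: $3,831.46 × 0.01 = $38.31
Social Security tax: $4,178.26 × 0.071 = $296.66
PFL insurance: $4,178.26 × 0.0105 = $43.87
State unemployment insurance (employee share): $4,178.26 × 0.002 = $8.36
Roth contribution: $306.20
Legal plan premium: $373.51
Charitable contribution: $301.22
Total deductions = $346.80 + $38.31 + $296.66 + $43.87 + $8.36 + $306.20 + $373.51 + $301.22 = $1,714.93
Net pay = $4,178.26 − $1,714.93 = $2,463.33

$2,463.33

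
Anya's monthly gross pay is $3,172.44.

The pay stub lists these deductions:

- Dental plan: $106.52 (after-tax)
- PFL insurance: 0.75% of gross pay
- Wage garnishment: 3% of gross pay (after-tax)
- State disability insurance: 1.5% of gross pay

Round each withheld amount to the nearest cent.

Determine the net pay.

$2,899.37

State disability insurance: $3,172.44 × 0.015 = $47.59
PFL insurance: $3,172.44 × 0.0075 = $23.79
Wage garnishment: $3,172.44 × 0.03 = $95.17
Dental plan: $106.52
Total deductions = $47.59 + $23.79 + $95.17 + $106.52 = $273.07
Net pay = $3,172.44 − $273.07 = $2,899.37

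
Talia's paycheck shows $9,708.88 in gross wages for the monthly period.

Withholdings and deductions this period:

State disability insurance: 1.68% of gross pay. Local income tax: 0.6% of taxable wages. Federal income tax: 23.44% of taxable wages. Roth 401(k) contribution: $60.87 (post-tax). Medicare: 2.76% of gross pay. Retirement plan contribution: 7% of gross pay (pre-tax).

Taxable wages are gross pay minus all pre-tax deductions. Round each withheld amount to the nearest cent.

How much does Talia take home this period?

Retirement plan contribution: $9,708.88 × 0.07 = $679.62
Taxable wages = $9,708.88 − $679.62 = $9,029.26
Local income tax: $9,029.26 × 0.006 = $54.18
Federal income tax: $9,029.26 × 0.2344 = $2,116.46
Medicare: $9,708.88 × 0.0276 = $267.97
State disability insurance: $9,708.88 × 0.0168 = $163.11
Roth 401(k) contribution: $60.87
Total deductions = $679.62 + $54.18 + $2,116.46 + $267.97 + $163.11 + $60.87 = $3,342.21
Net pay = $9,708.88 − $3,342.21 = $6,366.67

$6,366.67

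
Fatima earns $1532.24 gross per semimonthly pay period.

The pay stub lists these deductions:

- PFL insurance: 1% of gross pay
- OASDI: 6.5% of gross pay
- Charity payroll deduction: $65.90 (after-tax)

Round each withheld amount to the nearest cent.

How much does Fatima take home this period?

OASDI: $1532.24 × 0.065 = $99.60
PFL insurance: $1532.24 × 0.01 = $15.32
Charity payroll deduction: $65.90
Total deductions = $99.60 + $15.32 + $65.90 = $180.82
Net pay = $1532.24 − $180.82 = $1351.42

$1351.42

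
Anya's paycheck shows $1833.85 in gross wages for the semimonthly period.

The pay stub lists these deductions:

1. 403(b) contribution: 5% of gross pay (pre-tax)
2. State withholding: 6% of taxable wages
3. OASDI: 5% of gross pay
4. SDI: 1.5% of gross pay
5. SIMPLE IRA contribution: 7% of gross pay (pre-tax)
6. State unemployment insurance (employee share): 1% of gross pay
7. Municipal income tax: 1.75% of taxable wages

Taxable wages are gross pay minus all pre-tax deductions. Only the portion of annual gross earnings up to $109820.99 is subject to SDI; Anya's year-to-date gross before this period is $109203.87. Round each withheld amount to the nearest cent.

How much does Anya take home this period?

$1369.43

403(b) contribution: $1833.85 × 0.05 = $91.69
SIMPLE IRA contribution: $1833.85 × 0.07 = $128.37
Pre-tax total = $91.69 + $128.37 = $220.06
Taxable wages = $1833.85 − $220.06 = $1613.79
Municipal income tax: $1613.79 × 0.0175 = $28.24
State withholding: $1613.79 × 0.06 = $96.83
State unemployment insurance (employee share): $1833.85 × 0.01 = $18.34
SDI: only $109820.99 − $109203.87 = $617.12 of this check is subject → $617.12 × 0.015 = $9.26
OASDI: $1833.85 × 0.05 = $91.69
Total deductions = $91.69 + $128.37 + $28.24 + $96.83 + $18.34 + $9.26 + $91.69 = $464.42
Net pay = $1833.85 − $464.42 = $1369.43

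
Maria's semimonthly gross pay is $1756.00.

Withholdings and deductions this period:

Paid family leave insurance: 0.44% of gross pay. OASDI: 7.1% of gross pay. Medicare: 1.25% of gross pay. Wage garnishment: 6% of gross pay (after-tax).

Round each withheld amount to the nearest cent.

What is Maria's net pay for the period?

Medicare: $1756.00 × 0.0125 = $21.95
Paid family leave insurance: $1756.00 × 0.0044 = $7.73
OASDI: $1756.00 × 0.071 = $124.68
Wage garnishment: $1756.00 × 0.06 = $105.36
Total deductions = $21.95 + $7.73 + $124.68 + $105.36 = $259.72
Net pay = $1756.00 − $259.72 = $1496.28

$1496.28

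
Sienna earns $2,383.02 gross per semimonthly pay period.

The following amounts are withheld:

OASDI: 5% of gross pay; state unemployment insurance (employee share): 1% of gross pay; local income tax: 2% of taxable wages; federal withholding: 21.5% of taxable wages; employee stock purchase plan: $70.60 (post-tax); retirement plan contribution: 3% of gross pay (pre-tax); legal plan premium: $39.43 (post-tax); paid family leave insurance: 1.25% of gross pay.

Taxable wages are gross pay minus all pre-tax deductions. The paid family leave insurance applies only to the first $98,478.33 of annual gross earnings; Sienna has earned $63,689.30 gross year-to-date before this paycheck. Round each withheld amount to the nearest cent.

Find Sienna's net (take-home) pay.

Retirement plan contribution: $2,383.02 × 0.03 = $71.49
Taxable wages = $2,383.02 − $71.49 = $2,311.53
Local income tax: $2,311.53 × 0.02 = $46.23
Federal withholding: $2,311.53 × 0.215 = $496.98
OASDI: $2,383.02 × 0.05 = $119.15
Paid family leave insurance: cap not yet reached, full $2,383.02 is subject → $2,383.02 × 0.0125 = $29.79
State unemployment insurance (employee share): $2,383.02 × 0.01 = $23.83
Employee stock purchase plan: $70.60
Legal plan premium: $39.43
Total deductions = $71.49 + $46.23 + $496.98 + $119.15 + $29.79 + $23.83 + $70.60 + $39.43 = $897.50
Net pay = $2,383.02 − $897.50 = $1,485.52

$1,485.52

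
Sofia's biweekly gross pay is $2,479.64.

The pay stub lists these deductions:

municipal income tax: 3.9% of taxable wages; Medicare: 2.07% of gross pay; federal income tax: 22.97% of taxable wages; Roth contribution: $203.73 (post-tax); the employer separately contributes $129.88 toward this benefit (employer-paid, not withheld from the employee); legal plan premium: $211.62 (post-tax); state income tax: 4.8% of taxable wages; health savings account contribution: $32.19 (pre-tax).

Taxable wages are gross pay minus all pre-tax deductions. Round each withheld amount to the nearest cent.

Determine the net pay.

Health savings account contribution: $32.19
Taxable wages = $2,479.64 − $32.19 = $2,447.45
Municipal income tax: $2,447.45 × 0.039 = $95.45
Federal income tax: $2,447.45 × 0.2297 = $562.18
State income tax: $2,447.45 × 0.048 = $117.48
Medicare: $2,479.64 × 0.0207 = $51.33
Roth contribution: $203.73
Legal plan premium: $211.62
(Employer's $129.88 toward Roth contribution is not withheld from the employee.)
Total deductions = $32.19 + $95.45 + $562.18 + $117.48 + $51.33 + $203.73 + $211.62 = $1,273.98
Net pay = $2,479.64 − $1,273.98 = $1,205.66

$1,205.66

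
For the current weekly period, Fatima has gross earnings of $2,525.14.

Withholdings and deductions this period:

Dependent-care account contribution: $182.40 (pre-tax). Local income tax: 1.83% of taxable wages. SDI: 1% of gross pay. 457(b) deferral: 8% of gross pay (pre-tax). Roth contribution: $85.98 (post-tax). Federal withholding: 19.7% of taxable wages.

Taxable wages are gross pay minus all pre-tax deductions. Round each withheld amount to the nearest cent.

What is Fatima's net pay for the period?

457(b) deferral: $2,525.14 × 0.08 = $202.01
Dependent-care account contribution: $182.40
Pre-tax total = $202.01 + $182.40 = $384.41
Taxable wages = $2,525.14 − $384.41 = $2,140.73
Federal withholding: $2,140.73 × 0.197 = $421.72
Local income tax: $2,140.73 × 0.0183 = $39.18
SDI: $2,525.14 × 0.01 = $25.25
Roth contribution: $85.98
Total deductions = $202.01 + $182.40 + $421.72 + $39.18 + $25.25 + $85.98 = $956.54
Net pay = $2,525.14 − $956.54 = $1,568.60

$1,568.60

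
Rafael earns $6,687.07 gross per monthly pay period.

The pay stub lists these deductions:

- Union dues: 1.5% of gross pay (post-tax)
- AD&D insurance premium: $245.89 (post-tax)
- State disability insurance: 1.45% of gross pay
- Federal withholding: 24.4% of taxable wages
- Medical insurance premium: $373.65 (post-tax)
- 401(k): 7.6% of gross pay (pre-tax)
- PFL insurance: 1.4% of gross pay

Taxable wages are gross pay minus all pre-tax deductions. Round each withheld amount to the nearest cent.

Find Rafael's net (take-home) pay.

401(k): $6,687.07 × 0.076 = $508.22
Taxable wages = $6,687.07 − $508.22 = $6,178.85
Federal withholding: $6,178.85 × 0.244 = $1,507.64
PFL insurance: $6,687.07 × 0.014 = $93.62
State disability insurance: $6,687.07 × 0.0145 = $96.96
Union dues: $6,687.07 × 0.015 = $100.31
Medical insurance premium: $373.65
AD&D insurance premium: $245.89
Total deductions = $508.22 + $1,507.64 + $93.62 + $96.96 + $100.31 + $373.65 + $245.89 = $2,926.29
Net pay = $6,687.07 − $2,926.29 = $3,760.78

$3,760.78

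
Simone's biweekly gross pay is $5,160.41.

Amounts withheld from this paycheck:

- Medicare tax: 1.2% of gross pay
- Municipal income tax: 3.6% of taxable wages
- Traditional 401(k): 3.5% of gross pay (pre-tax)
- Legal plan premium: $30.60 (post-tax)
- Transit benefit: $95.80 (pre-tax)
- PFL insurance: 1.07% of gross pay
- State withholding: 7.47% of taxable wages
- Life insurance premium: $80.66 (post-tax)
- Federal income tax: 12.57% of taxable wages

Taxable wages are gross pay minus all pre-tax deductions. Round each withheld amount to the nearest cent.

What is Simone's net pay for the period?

$3,501.03

Transit benefit: $95.80
Traditional 401(k): $5,160.41 × 0.035 = $180.61
Pre-tax total = $95.80 + $180.61 = $276.41
Taxable wages = $5,160.41 − $276.41 = $4,884.00
State withholding: $4,884.00 × 0.0747 = $364.83
Federal income tax: $4,884.00 × 0.1257 = $613.92
Municipal income tax: $4,884.00 × 0.036 = $175.82
PFL insurance: $5,160.41 × 0.0107 = $55.22
Medicare tax: $5,160.41 × 0.012 = $61.92
Life insurance premium: $80.66
Legal plan premium: $30.60
Total deductions = $95.80 + $180.61 + $364.83 + $613.92 + $175.82 + $55.22 + $61.92 + $80.66 + $30.60 = $1,659.38
Net pay = $5,160.41 − $1,659.38 = $3,501.03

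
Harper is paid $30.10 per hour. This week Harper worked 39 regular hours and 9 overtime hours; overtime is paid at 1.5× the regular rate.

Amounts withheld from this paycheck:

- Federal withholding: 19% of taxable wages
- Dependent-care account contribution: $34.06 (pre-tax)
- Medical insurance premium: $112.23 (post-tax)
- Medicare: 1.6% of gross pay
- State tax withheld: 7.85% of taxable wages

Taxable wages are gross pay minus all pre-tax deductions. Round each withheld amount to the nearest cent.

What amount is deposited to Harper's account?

$993.52

Regular pay: 39 × $30.10 = $1,173.90
Overtime pay: 9 × $30.10 × 1.5 = $406.35
Gross pay = $1,173.90 + $406.35 = $1,580.25
Dependent-care account contribution: $34.06
Taxable wages = $1,580.25 − $34.06 = $1,546.19
Federal withholding: $1,546.19 × 0.19 = $293.78
State tax withheld: $1,546.19 × 0.0785 = $121.38
Medicare: $1,580.25 × 0.016 = $25.28
Medical insurance premium: $112.23
Total deductions = $34.06 + $293.78 + $121.38 + $25.28 + $112.23 = $586.73
Net pay = $1,580.25 − $586.73 = $993.52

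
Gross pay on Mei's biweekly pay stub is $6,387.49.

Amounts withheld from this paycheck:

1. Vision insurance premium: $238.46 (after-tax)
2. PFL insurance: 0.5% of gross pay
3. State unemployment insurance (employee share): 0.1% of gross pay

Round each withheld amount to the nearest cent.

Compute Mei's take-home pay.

$6,110.70

PFL insurance: $6,387.49 × 0.005 = $31.94
State unemployment insurance (employee share): $6,387.49 × 0.001 = $6.39
Vision insurance premium: $238.46
Total deductions = $31.94 + $6.39 + $238.46 = $276.79
Net pay = $6,387.49 − $276.79 = $6,110.70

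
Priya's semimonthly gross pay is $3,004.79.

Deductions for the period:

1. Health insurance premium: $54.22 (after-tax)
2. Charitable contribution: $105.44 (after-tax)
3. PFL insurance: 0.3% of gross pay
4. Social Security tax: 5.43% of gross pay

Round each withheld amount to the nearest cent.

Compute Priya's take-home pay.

$2,672.96

PFL insurance: $3,004.79 × 0.003 = $9.01
Social Security tax: $3,004.79 × 0.0543 = $163.16
Health insurance premium: $54.22
Charitable contribution: $105.44
Total deductions = $9.01 + $163.16 + $54.22 + $105.44 = $331.83
Net pay = $3,004.79 − $331.83 = $2,672.96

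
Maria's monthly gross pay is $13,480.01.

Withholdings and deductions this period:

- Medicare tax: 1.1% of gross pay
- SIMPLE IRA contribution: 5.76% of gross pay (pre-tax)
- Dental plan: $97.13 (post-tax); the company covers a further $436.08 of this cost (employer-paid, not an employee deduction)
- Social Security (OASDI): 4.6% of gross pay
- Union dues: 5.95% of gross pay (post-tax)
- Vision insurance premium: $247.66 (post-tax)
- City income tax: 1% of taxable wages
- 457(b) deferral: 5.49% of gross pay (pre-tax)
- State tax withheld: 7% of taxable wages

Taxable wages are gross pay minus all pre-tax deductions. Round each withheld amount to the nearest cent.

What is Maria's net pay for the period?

457(b) deferral: $13,480.01 × 0.0549 = $740.05
SIMPLE IRA contribution: $13,480.01 × 0.0576 = $776.45
Pre-tax total = $740.05 + $776.45 = $1,516.50
Taxable wages = $13,480.01 − $1,516.50 = $11,963.51
State tax withheld: $11,963.51 × 0.07 = $837.45
City income tax: $11,963.51 × 0.01 = $119.64
Social Security (OASDI): $13,480.01 × 0.046 = $620.08
Medicare tax: $13,480.01 × 0.011 = $148.28
Dental plan: $97.13
Union dues: $13,480.01 × 0.0595 = $802.06
Vision insurance premium: $247.66
(Employer's $436.08 toward dental plan is not withheld from the employee.)
Total deductions = $740.05 + $776.45 + $837.45 + $119.64 + $620.08 + $148.28 + $97.13 + $802.06 + $247.66 = $4,388.80
Net pay = $13,480.01 − $4,388.80 = $9,091.21

$9,091.21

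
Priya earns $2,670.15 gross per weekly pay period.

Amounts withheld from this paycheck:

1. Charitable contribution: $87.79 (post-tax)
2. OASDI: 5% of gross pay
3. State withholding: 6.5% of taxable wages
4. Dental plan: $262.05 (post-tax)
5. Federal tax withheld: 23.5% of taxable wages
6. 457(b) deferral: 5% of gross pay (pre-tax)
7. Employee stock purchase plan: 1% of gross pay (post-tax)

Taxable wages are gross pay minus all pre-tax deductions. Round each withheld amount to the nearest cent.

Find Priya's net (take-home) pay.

$1,265.60

457(b) deferral: $2,670.15 × 0.05 = $133.51
Taxable wages = $2,670.15 − $133.51 = $2,536.64
Federal tax withheld: $2,536.64 × 0.235 = $596.11
State withholding: $2,536.64 × 0.065 = $164.88
OASDI: $2,670.15 × 0.05 = $133.51
Dental plan: $262.05
Employee stock purchase plan: $2,670.15 × 0.01 = $26.70
Charitable contribution: $87.79
Total deductions = $133.51 + $596.11 + $164.88 + $133.51 + $262.05 + $26.70 + $87.79 = $1,404.55
Net pay = $2,670.15 − $1,404.55 = $1,265.60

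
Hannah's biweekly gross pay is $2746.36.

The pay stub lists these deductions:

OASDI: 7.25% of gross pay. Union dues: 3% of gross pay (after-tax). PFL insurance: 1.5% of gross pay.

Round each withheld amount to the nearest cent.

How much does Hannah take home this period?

$2423.66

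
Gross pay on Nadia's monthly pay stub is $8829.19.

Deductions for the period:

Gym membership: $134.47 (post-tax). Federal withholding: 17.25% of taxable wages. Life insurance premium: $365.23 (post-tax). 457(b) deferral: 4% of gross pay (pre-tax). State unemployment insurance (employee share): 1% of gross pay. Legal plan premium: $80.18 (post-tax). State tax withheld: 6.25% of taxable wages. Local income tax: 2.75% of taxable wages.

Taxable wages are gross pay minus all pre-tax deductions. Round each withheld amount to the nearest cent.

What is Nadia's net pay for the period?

$5582.90

457(b) deferral: $8829.19 × 0.04 = $353.17
Taxable wages = $8829.19 − $353.17 = $8476.02
Local income tax: $8476.02 × 0.0275 = $233.09
State tax withheld: $8476.02 × 0.0625 = $529.75
Federal withholding: $8476.02 × 0.1725 = $1462.11
State unemployment insurance (employee share): $8829.19 × 0.01 = $88.29
Life insurance premium: $365.23
Gym membership: $134.47
Legal plan premium: $80.18
Total deductions = $353.17 + $233.09 + $529.75 + $1462.11 + $88.29 + $365.23 + $134.47 + $80.18 = $3246.29
Net pay = $8829.19 − $3246.29 = $5582.90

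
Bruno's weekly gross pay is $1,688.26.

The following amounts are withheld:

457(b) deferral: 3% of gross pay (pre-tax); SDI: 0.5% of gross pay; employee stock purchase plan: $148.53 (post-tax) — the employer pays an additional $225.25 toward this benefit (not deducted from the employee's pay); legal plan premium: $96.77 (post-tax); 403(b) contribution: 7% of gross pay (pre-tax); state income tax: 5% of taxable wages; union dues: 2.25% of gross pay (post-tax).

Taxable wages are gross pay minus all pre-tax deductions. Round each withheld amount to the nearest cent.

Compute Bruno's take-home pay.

403(b) contribution: $1,688.26 × 0.07 = $118.18
457(b) deferral: $1,688.26 × 0.03 = $50.65
Pre-tax total = $118.18 + $50.65 = $168.83
Taxable wages = $1,688.26 − $168.83 = $1,519.43
State income tax: $1,519.43 × 0.05 = $75.97
SDI: $1,688.26 × 0.005 = $8.44
Union dues: $1,688.26 × 0.0225 = $37.99
Legal plan premium: $96.77
Employee stock purchase plan: $148.53
(Employer's $225.25 toward employee stock purchase plan is not withheld from the employee.)
Total deductions = $118.18 + $50.65 + $75.97 + $8.44 + $37.99 + $96.77 + $148.53 = $536.53
Net pay = $1,688.26 − $536.53 = $1,151.73

$1,151.73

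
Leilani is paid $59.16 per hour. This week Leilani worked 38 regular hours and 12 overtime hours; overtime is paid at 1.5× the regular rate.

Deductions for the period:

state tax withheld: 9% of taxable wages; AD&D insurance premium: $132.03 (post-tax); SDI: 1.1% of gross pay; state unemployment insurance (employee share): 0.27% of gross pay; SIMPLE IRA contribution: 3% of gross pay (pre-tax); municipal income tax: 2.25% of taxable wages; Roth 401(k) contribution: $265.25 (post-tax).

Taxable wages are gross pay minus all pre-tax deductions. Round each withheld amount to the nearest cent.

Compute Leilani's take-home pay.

$2409.38

Regular pay: 38 × $59.16 = $2248.08
Overtime pay: 12 × $59.16 × 1.5 = $1064.88
Gross pay = $2248.08 + $1064.88 = $3312.96
SIMPLE IRA contribution: $3312.96 × 0.03 = $99.39
Taxable wages = $3312.96 − $99.39 = $3213.57
Municipal income tax: $3213.57 × 0.0225 = $72.31
State tax withheld: $3213.57 × 0.09 = $289.22
SDI: $3312.96 × 0.011 = $36.44
State unemployment insurance (employee share): $3312.96 × 0.0027 = $8.94
Roth 401(k) contribution: $265.25
AD&D insurance premium: $132.03
Total deductions = $99.39 + $72.31 + $289.22 + $36.44 + $8.94 + $265.25 + $132.03 = $903.58
Net pay = $3312.96 − $903.58 = $2409.38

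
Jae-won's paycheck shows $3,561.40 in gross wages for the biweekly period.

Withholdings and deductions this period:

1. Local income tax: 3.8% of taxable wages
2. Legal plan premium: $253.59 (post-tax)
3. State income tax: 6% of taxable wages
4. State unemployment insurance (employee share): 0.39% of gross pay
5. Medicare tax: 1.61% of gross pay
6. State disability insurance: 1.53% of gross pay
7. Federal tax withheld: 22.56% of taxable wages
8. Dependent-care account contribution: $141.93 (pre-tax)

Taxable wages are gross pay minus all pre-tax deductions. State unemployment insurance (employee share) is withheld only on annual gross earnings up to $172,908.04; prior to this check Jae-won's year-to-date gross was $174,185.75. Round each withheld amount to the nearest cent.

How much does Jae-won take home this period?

$1,947.51

Dependent-care account contribution: $141.93
Taxable wages = $3,561.40 − $141.93 = $3,419.47
Local income tax: $3,419.47 × 0.038 = $129.94
State income tax: $3,419.47 × 0.06 = $205.17
Federal tax withheld: $3,419.47 × 0.2256 = $771.43
State unemployment insurance (employee share): annual cap $172,908.04 already reached (YTD $174,185.75), so $0.00
Medicare tax: $3,561.40 × 0.0161 = $57.34
State disability insurance: $3,561.40 × 0.0153 = $54.49
Legal plan premium: $253.59
Total deductions = $141.93 + $129.94 + $205.17 + $771.43 + $0.00 + $57.34 + $54.49 + $253.59 = $1,613.89
Net pay = $3,561.40 − $1,613.89 = $1,947.51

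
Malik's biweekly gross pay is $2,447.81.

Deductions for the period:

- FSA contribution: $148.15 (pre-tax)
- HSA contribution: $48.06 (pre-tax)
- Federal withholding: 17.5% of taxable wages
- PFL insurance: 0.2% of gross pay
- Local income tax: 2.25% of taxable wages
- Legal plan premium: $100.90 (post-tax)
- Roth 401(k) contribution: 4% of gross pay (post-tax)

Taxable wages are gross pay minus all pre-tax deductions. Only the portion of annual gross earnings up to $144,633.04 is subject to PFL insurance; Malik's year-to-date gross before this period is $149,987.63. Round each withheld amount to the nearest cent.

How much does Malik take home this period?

$1,608.10

FSA contribution: $148.15
HSA contribution: $48.06
Pre-tax total = $148.15 + $48.06 = $196.21
Taxable wages = $2,447.81 − $196.21 = $2,251.60
Federal withholding: $2,251.60 × 0.175 = $394.03
Local income tax: $2,251.60 × 0.0225 = $50.66
PFL insurance: annual cap $144,633.04 already reached (YTD $149,987.63), so $0.00
Legal plan premium: $100.90
Roth 401(k) contribution: $2,447.81 × 0.04 = $97.91
Total deductions = $148.15 + $48.06 + $394.03 + $50.66 + $0.00 + $100.90 + $97.91 = $839.71
Net pay = $2,447.81 − $839.71 = $1,608.10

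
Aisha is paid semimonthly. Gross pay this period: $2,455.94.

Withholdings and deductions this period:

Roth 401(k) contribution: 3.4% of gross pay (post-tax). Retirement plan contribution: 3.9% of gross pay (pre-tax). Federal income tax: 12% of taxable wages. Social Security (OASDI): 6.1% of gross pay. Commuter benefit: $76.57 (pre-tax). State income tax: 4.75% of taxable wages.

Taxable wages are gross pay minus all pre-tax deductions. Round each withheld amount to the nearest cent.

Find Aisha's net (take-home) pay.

$1,667.78

Retirement plan contribution: $2,455.94 × 0.039 = $95.78
Commuter benefit: $76.57
Pre-tax total = $95.78 + $76.57 = $172.35
Taxable wages = $2,455.94 − $172.35 = $2,283.59
State income tax: $2,283.59 × 0.0475 = $108.47
Federal income tax: $2,283.59 × 0.12 = $274.03
Social Security (OASDI): $2,455.94 × 0.061 = $149.81
Roth 401(k) contribution: $2,455.94 × 0.034 = $83.50
Total deductions = $95.78 + $76.57 + $108.47 + $274.03 + $149.81 + $83.50 = $788.16
Net pay = $2,455.94 − $788.16 = $1,667.78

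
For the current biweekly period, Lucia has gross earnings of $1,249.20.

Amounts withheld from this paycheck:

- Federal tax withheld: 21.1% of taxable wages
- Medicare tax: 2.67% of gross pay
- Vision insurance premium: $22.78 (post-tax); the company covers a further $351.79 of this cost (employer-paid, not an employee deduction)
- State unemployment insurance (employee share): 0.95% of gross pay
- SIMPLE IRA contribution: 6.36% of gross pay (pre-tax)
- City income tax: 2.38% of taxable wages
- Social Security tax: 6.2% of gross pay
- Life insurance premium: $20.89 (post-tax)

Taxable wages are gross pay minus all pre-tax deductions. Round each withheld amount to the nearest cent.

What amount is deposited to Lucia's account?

SIMPLE IRA contribution: $1,249.20 × 0.0636 = $79.45
Taxable wages = $1,249.20 − $79.45 = $1,169.75
Federal tax withheld: $1,169.75 × 0.211 = $246.82
City income tax: $1,169.75 × 0.0238 = $27.84
Medicare tax: $1,249.20 × 0.0267 = $33.35
State unemployment insurance (employee share): $1,249.20 × 0.0095 = $11.87
Social Security tax: $1,249.20 × 0.062 = $77.45
Life insurance premium: $20.89
Vision insurance premium: $22.78
(Employer's $351.79 toward vision insurance premium is not withheld from the employee.)
Total deductions = $79.45 + $246.82 + $27.84 + $33.35 + $11.87 + $77.45 + $20.89 + $22.78 = $520.45
Net pay = $1,249.20 − $520.45 = $728.75

$728.75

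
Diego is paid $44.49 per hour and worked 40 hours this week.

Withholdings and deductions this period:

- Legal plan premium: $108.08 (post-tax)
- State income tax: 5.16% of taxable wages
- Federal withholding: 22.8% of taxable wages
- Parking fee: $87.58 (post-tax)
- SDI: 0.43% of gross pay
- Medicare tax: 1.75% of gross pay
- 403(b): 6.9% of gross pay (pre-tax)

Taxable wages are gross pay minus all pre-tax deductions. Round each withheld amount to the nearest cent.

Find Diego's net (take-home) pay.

$959.12

Gross pay: 40 × $44.49 = $1,779.60
403(b): $1,779.60 × 0.069 = $122.79
Taxable wages = $1,779.60 − $122.79 = $1,656.81
State income tax: $1,656.81 × 0.0516 = $85.49
Federal withholding: $1,656.81 × 0.228 = $377.75
Medicare tax: $1,779.60 × 0.0175 = $31.14
SDI: $1,779.60 × 0.0043 = $7.65
Parking fee: $87.58
Legal plan premium: $108.08
Total deductions = $122.79 + $85.49 + $377.75 + $31.14 + $7.65 + $87.58 + $108.08 = $820.48
Net pay = $1,779.60 − $820.48 = $959.12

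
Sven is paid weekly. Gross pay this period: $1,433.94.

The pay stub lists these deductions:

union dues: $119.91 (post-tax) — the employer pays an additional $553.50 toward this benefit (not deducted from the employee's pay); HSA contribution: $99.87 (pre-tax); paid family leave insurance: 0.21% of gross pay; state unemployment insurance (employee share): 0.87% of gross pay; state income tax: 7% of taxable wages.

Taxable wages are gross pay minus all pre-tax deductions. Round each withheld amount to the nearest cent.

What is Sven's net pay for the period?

HSA contribution: $99.87
Taxable wages = $1,433.94 − $99.87 = $1,334.07
State income tax: $1,334.07 × 0.07 = $93.38
Paid family leave insurance: $1,433.94 × 0.0021 = $3.01
State unemployment insurance (employee share): $1,433.94 × 0.0087 = $12.48
Union dues: $119.91
(Employer's $553.50 toward union dues is not withheld from the employee.)
Total deductions = $99.87 + $93.38 + $3.01 + $12.48 + $119.91 = $328.65
Net pay = $1,433.94 − $328.65 = $1,105.29

$1,105.29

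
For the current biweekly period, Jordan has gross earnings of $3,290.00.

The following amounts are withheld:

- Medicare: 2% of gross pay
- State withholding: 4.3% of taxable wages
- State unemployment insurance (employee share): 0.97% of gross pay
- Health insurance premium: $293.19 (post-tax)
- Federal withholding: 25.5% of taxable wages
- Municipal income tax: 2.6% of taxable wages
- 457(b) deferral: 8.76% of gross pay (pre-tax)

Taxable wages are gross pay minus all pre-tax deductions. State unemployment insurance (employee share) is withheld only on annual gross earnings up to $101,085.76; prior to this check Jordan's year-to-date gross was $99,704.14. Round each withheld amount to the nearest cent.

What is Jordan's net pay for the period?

457(b) deferral: $3,290.00 × 0.0876 = $288.20
Taxable wages = $3,290.00 − $288.20 = $3,001.80
Municipal income tax: $3,001.80 × 0.026 = $78.05
State withholding: $3,001.80 × 0.043 = $129.08
Federal withholding: $3,001.80 × 0.255 = $765.46
State unemployment insurance (employee share): only $101,085.76 − $99,704.14 = $1,381.62 of this check is subject → $1,381.62 × 0.0097 = $13.40
Medicare: $3,290.00 × 0.02 = $65.80
Health insurance premium: $293.19
Total deductions = $288.20 + $78.05 + $129.08 + $765.46 + $13.40 + $65.80 + $293.19 = $1,633.18
Net pay = $3,290.00 − $1,633.18 = $1,656.82

$1,656.82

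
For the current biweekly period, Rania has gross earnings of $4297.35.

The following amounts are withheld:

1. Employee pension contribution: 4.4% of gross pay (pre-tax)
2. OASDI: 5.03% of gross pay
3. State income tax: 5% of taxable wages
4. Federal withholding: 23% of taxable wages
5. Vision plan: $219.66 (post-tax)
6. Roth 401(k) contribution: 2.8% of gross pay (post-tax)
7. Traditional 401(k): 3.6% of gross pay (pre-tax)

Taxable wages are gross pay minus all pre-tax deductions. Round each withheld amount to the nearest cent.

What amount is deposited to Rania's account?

$2290.42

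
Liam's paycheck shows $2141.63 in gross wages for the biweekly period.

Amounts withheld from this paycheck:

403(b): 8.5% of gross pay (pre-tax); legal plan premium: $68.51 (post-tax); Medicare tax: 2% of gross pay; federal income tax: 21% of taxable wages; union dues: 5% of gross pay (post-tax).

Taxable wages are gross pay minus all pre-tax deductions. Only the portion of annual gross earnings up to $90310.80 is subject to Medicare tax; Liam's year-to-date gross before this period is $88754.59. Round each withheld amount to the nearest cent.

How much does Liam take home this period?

403(b): $2141.63 × 0.085 = $182.04
Taxable wages = $2141.63 − $182.04 = $1959.59
Federal income tax: $1959.59 × 0.21 = $411.51
Medicare tax: only $90310.80 − $88754.59 = $1556.21 of this check is subject → $1556.21 × 0.02 = $31.12
Union dues: $2141.63 × 0.05 = $107.08
Legal plan premium: $68.51
Total deductions = $182.04 + $411.51 + $31.12 + $107.08 + $68.51 = $800.26
Net pay = $2141.63 − $800.26 = $1341.37

$1341.37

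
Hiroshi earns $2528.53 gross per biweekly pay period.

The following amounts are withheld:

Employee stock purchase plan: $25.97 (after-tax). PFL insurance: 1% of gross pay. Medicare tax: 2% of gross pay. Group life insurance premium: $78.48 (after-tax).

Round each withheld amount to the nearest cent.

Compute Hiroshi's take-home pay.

PFL insurance: $2528.53 × 0.01 = $25.29
Medicare tax: $2528.53 × 0.02 = $50.57
Employee stock purchase plan: $25.97
Group life insurance premium: $78.48
Total deductions = $25.29 + $50.57 + $25.97 + $78.48 = $180.31
Net pay = $2528.53 − $180.31 = $2348.22

$2348.22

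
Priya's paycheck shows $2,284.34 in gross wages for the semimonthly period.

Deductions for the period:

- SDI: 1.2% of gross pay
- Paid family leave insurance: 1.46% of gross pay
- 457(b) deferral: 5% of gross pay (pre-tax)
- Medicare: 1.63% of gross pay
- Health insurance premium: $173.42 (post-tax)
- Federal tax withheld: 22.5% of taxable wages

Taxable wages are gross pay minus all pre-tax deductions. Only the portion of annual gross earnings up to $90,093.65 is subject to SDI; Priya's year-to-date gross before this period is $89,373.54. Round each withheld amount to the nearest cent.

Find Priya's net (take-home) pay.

457(b) deferral: $2,284.34 × 0.05 = $114.22
Taxable wages = $2,284.34 − $114.22 = $2,170.12
Federal tax withheld: $2,170.12 × 0.225 = $488.28
Medicare: $2,284.34 × 0.0163 = $37.23
Paid family leave insurance: $2,284.34 × 0.0146 = $33.35
SDI: only $90,093.65 − $89,373.54 = $720.11 of this check is subject → $720.11 × 0.012 = $8.64
Health insurance premium: $173.42
Total deductions = $114.22 + $488.28 + $37.23 + $33.35 + $8.64 + $173.42 = $855.14
Net pay = $2,284.34 − $855.14 = $1,429.20

$1,429.20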